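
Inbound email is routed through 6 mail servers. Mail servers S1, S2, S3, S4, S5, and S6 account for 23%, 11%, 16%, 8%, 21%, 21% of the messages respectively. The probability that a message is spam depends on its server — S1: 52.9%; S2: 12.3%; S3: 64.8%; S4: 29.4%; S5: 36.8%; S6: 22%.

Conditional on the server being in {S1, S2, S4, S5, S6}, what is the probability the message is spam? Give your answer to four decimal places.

0.3360

Let J = {S1, S2, S4, S5, S6}.
P(J) = 0.23 + 0.11 + 0.08 + 0.21 + 0.21 = 0.84.
P(S ∩ J) = 0.529·0.23 + 0.123·0.11 + 0.294·0.08 + 0.368·0.21 + 0.22·0.21 = 0.12167 + 0.01353 + 0.02352 + 0.07728 + 0.0462 = 0.2822.
P(S | J) = 0.2822 / 0.84 = 0.335952…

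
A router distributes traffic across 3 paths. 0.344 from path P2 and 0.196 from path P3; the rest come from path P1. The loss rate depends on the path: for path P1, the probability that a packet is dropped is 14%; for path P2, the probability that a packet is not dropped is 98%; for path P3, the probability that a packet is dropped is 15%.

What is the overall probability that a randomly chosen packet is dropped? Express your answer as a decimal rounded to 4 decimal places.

P(P1) = 1 − (0.344 + 0.196) = 0.46.
P(L|P2) = 1 − 0.98 = 0.02.
By the law of total probability,
P(L) = P(L|P1)·P(P1) + P(L|P2)·P(P2) + P(L|P3)·P(P3)
      = 0.14·0.46 + 0.02·0.344 + 0.15·0.196
      = 0.0644 + 0.00688 + 0.0294 = 0.10068

0.1007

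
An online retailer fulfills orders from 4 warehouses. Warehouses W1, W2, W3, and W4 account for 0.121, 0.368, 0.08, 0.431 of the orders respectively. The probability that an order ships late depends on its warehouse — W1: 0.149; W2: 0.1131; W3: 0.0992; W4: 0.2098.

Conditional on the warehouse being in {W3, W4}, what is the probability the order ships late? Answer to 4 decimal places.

0.1925

Let S = {W3, W4}.
P(S) = 0.08 + 0.431 = 0.511.
P(L ∩ S) = 0.0992·0.08 + 0.2098·0.431 = 0.007936 + 0.0904238 = 0.0983598.
P(L | S) = 0.0983598 / 0.511 = 0.192485…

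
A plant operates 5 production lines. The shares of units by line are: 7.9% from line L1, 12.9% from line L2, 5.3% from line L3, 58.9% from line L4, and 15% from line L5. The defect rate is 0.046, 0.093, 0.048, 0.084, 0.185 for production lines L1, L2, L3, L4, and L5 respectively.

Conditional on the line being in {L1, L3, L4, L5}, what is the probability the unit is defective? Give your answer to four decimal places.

0.0958

Let S = {L1, L3, L4, L5}.
P(S) = 0.079 + 0.053 + 0.589 + 0.15 = 0.871.
P(D ∩ S) = 0.046·0.079 + 0.048·0.053 + 0.084·0.589 + 0.185·0.15 = 0.003634 + 0.002544 + 0.049476 + 0.02775 = 0.083404.
P(D | S) = 0.083404 / 0.871 = 0.095757…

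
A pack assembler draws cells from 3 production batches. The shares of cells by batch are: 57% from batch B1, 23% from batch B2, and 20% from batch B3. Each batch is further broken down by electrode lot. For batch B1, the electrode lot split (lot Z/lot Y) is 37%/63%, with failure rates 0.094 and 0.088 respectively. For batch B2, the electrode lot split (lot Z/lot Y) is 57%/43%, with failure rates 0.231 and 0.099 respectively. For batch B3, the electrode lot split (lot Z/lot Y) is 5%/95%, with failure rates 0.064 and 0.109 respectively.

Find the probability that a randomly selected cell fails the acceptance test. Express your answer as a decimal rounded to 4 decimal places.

P(F|B1) = 0.37·0.094 + 0.63·0.088 = 0.03478 + 0.05544 = 0.09022
P(F|B2) = 0.57·0.231 + 0.43·0.099 = 0.13167 + 0.04257 = 0.17424
P(F|B3) = 0.05·0.064 + 0.95·0.109 = 0.0032 + 0.10355 = 0.10675
By total probability over the outer partition,
P(F) = 0.57·0.09022 + 0.23·0.17424 + 0.2·0.10675
      = 0.0514254 + 0.0400752 + 0.02135 = 0.1128506

P(F) ≈ 0.1129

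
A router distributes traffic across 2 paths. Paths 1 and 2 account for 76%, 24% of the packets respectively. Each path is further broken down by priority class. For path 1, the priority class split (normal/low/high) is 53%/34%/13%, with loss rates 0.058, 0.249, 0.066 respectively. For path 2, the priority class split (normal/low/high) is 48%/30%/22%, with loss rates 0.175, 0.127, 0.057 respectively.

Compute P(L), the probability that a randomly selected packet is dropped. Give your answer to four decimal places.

0.1265

P(L|1) = 0.53·0.058 + 0.34·0.249 + 0.13·0.066 = 0.03074 + 0.08466 + 0.00858 = 0.12398
P(L|2) = 0.48·0.175 + 0.3·0.127 + 0.22·0.057 = 0.084 + 0.0381 + 0.01254 = 0.13464
By total probability over the outer partition,
P(L) = 0.76·0.12398 + 0.24·0.13464
      = 0.0942248 + 0.0323136 = 0.1265384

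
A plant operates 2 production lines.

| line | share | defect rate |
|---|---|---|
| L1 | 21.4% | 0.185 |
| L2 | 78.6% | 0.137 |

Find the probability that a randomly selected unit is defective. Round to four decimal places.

0.1473

Summing over the partition,
P(D) = P(D|L1)·P(L1) + P(D|L2)·P(L2)
      = 0.185·0.214 + 0.137·0.786
      = 0.03959 + 0.107682 = 0.147272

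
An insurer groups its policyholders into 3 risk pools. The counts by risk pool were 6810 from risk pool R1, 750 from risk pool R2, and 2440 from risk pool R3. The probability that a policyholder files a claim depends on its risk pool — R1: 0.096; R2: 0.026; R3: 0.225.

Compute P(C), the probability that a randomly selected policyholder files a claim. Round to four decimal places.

Total: 6810 + 750 + 2440 = 10000.
P(R1) = 6810/10000 = 0.681. P(R2) = 750/10000 = 0.075. P(R3) = 2440/10000 = 0.244.
P(C) = P(C|R1)·P(R1) + P(C|R2)·P(R2) + P(C|R3)·P(R3)
      = 0.096·0.681 + 0.026·0.075 + 0.225·0.244
      = 0.065376 + 0.00195 + 0.0549 = 0.122226

P(C) ≈ 0.1222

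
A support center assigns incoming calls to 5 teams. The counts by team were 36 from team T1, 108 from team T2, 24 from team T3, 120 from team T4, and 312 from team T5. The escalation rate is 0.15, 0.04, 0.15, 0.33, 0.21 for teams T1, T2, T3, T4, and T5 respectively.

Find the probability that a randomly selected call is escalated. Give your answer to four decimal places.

Total: 36 + 108 + 24 + 120 + 312 = 600.
P(T1) = 36/600 = 0.06. P(T2) = 108/600 = 0.18. P(T3) = 24/600 = 0.04. P(T4) = 120/600 = 0.2. P(T5) = 312/600 = 0.52.
By the law of total probability,
P(E) = P(E|T1)·P(T1) + P(E|T2)·P(T2) + P(E|T3)·P(T3) + P(E|T4)·P(T4) + P(E|T5)·P(T5)
      = 0.15·0.06 + 0.04·0.18 + 0.15·0.04 + 0.33·0.2 + 0.21·0.52
      = 0.009 + 0.0072 + 0.006 + 0.066 + 0.1092 = 0.1974

0.1974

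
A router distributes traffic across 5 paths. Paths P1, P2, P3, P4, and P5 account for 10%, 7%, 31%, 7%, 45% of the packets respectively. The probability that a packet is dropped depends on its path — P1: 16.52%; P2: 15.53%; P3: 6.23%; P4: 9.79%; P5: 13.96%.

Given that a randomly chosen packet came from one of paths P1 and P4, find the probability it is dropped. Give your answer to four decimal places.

0.1375

Let S = {P1, P4}.
P(S) = 0.1 + 0.07 = 0.17.
P(L ∩ S) = 0.1652·0.1 + 0.0979·0.07 = 0.01652 + 0.006853 = 0.023373.
P(L | S) = 0.023373 / 0.17 = 0.137488…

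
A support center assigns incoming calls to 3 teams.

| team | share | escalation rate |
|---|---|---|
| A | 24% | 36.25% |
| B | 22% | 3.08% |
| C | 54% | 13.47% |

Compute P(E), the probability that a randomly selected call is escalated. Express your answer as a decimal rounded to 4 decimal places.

P(E) = P(E|A)·P(A) + P(E|B)·P(B) + P(E|C)·P(C)
      = 0.3625·0.24 + 0.0308·0.22 + 0.1347·0.54
      = 0.087 + 0.006776 + 0.072738 = 0.166514

0.1665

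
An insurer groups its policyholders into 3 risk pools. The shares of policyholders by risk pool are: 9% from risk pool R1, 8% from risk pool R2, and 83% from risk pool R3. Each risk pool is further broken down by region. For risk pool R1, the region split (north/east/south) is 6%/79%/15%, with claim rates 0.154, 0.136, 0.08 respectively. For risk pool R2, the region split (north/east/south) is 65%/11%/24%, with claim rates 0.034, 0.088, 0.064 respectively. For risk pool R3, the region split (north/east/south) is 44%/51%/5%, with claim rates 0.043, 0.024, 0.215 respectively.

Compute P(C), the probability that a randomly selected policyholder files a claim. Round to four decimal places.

P(C) ≈ 0.0501

P(C|R1) = 0.06·0.154 + 0.79·0.136 + 0.15·0.08 = 0.00924 + 0.10744 + 0.012 = 0.12868
P(C|R2) = 0.65·0.034 + 0.11·0.088 + 0.24·0.064 = 0.0221 + 0.00968 + 0.01536 = 0.04714
P(C|R3) = 0.44·0.043 + 0.51·0.024 + 0.05·0.215 = 0.01892 + 0.01224 + 0.01075 = 0.04191
Then overall,
P(C) = 0.09·0.12868 + 0.08·0.04714 + 0.83·0.04191
      = 0.0115812 + 0.0037712 + 0.0347853 = 0.0501377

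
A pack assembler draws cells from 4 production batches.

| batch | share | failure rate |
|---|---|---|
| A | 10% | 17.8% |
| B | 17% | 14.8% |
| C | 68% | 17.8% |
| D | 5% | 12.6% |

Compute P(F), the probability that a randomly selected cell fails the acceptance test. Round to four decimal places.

P(F) ≈ 0.1703

P(F) = P(F|A)·P(A) + P(F|B)·P(B) + P(F|C)·P(C) + P(F|D)·P(D)
      = 0.178·0.1 + 0.148·0.17 + 0.178·0.68 + 0.126·0.05
      = 0.0178 + 0.02516 + 0.12104 + 0.0063 = 0.1703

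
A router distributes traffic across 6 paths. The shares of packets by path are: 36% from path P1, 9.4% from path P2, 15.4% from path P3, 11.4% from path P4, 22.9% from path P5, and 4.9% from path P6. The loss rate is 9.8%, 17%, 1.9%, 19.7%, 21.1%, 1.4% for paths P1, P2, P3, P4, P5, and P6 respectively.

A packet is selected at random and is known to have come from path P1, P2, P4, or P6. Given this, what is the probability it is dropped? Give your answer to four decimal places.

0.1206

Let S = {P1, P2, P4, P6}.
P(S) = 0.36 + 0.094 + 0.114 + 0.049 = 0.617.
P(L ∩ S) = 0.098·0.36 + 0.17·0.094 + 0.197·0.114 + 0.014·0.049 = 0.03528 + 0.01598 + 0.022458 + 0.000686 = 0.074404.
P(L | S) = 0.074404 / 0.617 = 0.120590…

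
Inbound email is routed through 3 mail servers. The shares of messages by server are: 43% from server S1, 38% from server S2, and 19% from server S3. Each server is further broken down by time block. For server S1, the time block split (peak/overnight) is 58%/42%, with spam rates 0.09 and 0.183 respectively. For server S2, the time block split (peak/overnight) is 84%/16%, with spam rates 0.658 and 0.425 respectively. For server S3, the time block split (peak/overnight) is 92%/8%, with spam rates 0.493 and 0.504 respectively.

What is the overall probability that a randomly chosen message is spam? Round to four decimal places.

P(S) ≈ 0.3852

P(S|S1) = 0.58·0.09 + 0.42·0.183 = 0.0522 + 0.07686 = 0.12906
P(S|S2) = 0.84·0.658 + 0.16·0.425 = 0.55272 + 0.068 = 0.62072
P(S|S3) = 0.92·0.493 + 0.08·0.504 = 0.45356 + 0.04032 = 0.49388
Then overall,
P(S) = 0.43·0.12906 + 0.38·0.62072 + 0.19·0.49388
      = 0.0554958 + 0.2358736 + 0.0938372 = 0.3852066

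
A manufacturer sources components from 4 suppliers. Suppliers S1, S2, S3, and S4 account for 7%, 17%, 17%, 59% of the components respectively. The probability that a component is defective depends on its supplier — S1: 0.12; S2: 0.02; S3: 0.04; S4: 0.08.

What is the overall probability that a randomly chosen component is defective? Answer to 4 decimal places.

0.0658

P(D) = P(D|S1)·P(S1) + P(D|S2)·P(S2) + P(D|S3)·P(S3) + P(D|S4)·P(S4)
      = 0.12·0.07 + 0.02·0.17 + 0.04·0.17 + 0.08·0.59
      = 0.0084 + 0.0034 + 0.0068 + 0.0472 = 0.0658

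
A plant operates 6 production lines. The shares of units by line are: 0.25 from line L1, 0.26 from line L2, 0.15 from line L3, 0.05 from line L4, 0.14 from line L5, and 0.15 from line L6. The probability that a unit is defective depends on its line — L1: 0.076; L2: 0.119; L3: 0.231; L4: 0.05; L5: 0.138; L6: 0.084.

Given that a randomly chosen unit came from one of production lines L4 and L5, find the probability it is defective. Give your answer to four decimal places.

Let S = {L4, L5}.
P(S) = 0.05 + 0.14 = 0.19.
P(D ∩ S) = 0.05·0.05 + 0.138·0.14 = 0.0025 + 0.01932 = 0.02182.
P(D | S) = 0.02182 / 0.19 = 0.114842…

P(D|S) ≈ 0.1148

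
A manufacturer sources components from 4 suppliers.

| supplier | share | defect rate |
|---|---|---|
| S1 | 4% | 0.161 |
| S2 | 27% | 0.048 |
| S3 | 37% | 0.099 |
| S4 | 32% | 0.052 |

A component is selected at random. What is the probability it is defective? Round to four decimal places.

P(D) = P(D|S1)·P(S1) + P(D|S2)·P(S2) + P(D|S3)·P(S3) + P(D|S4)·P(S4)
      = 0.161·0.04 + 0.048·0.27 + 0.099·0.37 + 0.052·0.32
      = 0.00644 + 0.01296 + 0.03663 + 0.01664 = 0.07267

P(D) ≈ 0.0727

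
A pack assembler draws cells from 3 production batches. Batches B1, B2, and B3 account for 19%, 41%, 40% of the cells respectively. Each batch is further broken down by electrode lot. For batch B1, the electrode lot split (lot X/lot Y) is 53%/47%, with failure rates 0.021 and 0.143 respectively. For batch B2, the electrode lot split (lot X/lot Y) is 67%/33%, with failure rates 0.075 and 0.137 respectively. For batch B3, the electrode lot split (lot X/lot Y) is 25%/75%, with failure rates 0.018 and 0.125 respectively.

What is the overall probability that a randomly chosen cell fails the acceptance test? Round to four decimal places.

0.0933

P(F|B1) = 0.53·0.021 + 0.47·0.143 = 0.01113 + 0.06721 = 0.07834
P(F|B2) = 0.67·0.075 + 0.33·0.137 = 0.05025 + 0.04521 = 0.09546
P(F|B3) = 0.25·0.018 + 0.75·0.125 = 0.0045 + 0.09375 = 0.09825
By total probability over the outer partition,
P(F) = 0.19·0.07834 + 0.41·0.09546 + 0.4·0.09825
      = 0.0148846 + 0.0391386 + 0.0393 = 0.0933232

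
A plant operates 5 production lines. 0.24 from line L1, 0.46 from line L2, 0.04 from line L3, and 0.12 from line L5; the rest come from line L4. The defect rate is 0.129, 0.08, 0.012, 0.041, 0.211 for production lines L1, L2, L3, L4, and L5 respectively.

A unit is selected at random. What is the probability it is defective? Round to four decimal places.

P(L4) = 1 − (0.24 + 0.46 + 0.04 + 0.12) = 0.14.
Using total probability over the partition,
P(D) = P(D|L1)·P(L1) + P(D|L2)·P(L2) + P(D|L3)·P(L3) + P(D|L4)·P(L4) + P(D|L5)·P(L5)
      = 0.129·0.24 + 0.08·0.46 + 0.012·0.04 + 0.041·0.14 + 0.211·0.12
      = 0.03096 + 0.0368 + 0.00048 + 0.00574 + 0.02532 = 0.0993

P(D) ≈ 0.0993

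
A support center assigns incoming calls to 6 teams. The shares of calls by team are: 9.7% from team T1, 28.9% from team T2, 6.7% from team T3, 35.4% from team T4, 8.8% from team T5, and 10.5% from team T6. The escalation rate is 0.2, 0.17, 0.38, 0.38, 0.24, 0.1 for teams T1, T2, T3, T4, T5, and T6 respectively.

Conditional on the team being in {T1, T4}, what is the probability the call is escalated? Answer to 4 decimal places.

Let S = {T1, T4}.
P(S) = 0.097 + 0.354 = 0.451.
P(E ∩ S) = 0.2·0.097 + 0.38·0.354 = 0.0194 + 0.13452 = 0.15392.
P(E | S) = 0.15392 / 0.451 = 0.341286…

0.3413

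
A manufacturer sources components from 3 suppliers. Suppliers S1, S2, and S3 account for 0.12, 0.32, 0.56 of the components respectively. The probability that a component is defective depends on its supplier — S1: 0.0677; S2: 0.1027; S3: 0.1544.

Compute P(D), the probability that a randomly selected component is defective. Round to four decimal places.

P(D) = P(D|S1)·P(S1) + P(D|S2)·P(S2) + P(D|S3)·P(S3)
      = 0.0677·0.12 + 0.1027·0.32 + 0.1544·0.56
      = 0.008124 + 0.032864 + 0.086464 = 0.127452

0.1275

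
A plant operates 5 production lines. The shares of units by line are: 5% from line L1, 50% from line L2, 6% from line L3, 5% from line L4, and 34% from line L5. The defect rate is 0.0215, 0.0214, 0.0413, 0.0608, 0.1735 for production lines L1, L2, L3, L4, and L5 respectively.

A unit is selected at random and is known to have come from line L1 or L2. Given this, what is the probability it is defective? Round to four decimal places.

0.0214

Let S = {L1, L2}.
P(S) = 0.05 + 0.5 = 0.55.
P(D ∩ S) = 0.0215·0.05 + 0.0214·0.5 = 0.001075 + 0.0107 = 0.011775.
P(D | S) = 0.011775 / 0.55 = 0.021409…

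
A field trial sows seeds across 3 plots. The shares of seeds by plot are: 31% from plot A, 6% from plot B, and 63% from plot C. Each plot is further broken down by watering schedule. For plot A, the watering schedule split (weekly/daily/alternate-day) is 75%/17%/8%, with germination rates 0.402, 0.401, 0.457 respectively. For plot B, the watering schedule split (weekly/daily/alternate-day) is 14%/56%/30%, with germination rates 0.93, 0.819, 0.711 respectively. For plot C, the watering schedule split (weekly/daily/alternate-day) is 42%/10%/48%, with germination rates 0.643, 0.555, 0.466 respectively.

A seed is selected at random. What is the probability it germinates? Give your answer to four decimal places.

P(G) ≈ 0.5201

P(G|A) = 0.75·0.402 + 0.17·0.401 + 0.08·0.457 = 0.3015 + 0.06817 + 0.03656 = 0.40623
P(G|B) = 0.14·0.93 + 0.56·0.819 + 0.3·0.711 = 0.1302 + 0.45864 + 0.2133 = 0.80214
P(G|C) = 0.42·0.643 + 0.1·0.555 + 0.48·0.466 = 0.27006 + 0.0555 + 0.22368 = 0.54924
By total probability over the outer partition,
P(G) = 0.31·0.40623 + 0.06·0.80214 + 0.63·0.54924
      = 0.1259313 + 0.0481284 + 0.3460212 = 0.5200809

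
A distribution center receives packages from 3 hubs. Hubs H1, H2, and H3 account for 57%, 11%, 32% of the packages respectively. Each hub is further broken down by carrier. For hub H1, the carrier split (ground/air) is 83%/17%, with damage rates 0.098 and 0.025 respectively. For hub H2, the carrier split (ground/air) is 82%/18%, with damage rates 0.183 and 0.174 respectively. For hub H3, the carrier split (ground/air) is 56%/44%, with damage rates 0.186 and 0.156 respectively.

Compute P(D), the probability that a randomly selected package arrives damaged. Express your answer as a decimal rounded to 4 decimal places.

P(D|H1) = 0.83·0.098 + 0.17·0.025 = 0.08134 + 0.00425 = 0.08559
P(D|H2) = 0.82·0.183 + 0.18·0.174 = 0.15006 + 0.03132 = 0.18138
P(D|H3) = 0.56·0.186 + 0.44·0.156 = 0.10416 + 0.06864 = 0.1728
By total probability over the outer partition,
P(D) = 0.57·0.08559 + 0.11·0.18138 + 0.32·0.1728
      = 0.0487863 + 0.0199518 + 0.055296 = 0.1240341

0.1240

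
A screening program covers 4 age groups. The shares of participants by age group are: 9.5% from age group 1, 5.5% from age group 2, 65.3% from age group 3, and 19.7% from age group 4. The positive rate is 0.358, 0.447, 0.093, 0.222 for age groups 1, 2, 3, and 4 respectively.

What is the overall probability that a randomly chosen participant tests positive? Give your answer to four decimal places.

P(T) = P(T|1)·P(1) + P(T|2)·P(2) + P(T|3)·P(3) + P(T|4)·P(4)
      = 0.358·0.095 + 0.447·0.055 + 0.093·0.653 + 0.222·0.197
      = 0.03401 + 0.024585 + 0.060729 + 0.043734 = 0.163058

P(T) ≈ 0.1631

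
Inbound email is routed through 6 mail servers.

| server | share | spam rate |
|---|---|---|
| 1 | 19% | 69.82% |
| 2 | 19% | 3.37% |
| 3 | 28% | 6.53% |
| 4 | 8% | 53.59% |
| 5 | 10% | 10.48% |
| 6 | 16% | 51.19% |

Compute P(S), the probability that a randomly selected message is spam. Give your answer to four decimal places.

P(S) ≈ 0.2926

Using total probability over the partition,
P(S) = P(S|1)·P(1) + P(S|2)·P(2) + P(S|3)·P(3) + P(S|4)·P(4) + P(S|5)·P(5) + P(S|6)·P(6)
      = 0.6982·0.19 + 0.0337·0.19 + 0.0653·0.28 + 0.5359·0.08 + 0.1048·0.1 + 0.5119·0.16
      = 0.132658 + 0.006403 + 0.018284 + 0.042872 + 0.01048 + 0.081904 = 0.292601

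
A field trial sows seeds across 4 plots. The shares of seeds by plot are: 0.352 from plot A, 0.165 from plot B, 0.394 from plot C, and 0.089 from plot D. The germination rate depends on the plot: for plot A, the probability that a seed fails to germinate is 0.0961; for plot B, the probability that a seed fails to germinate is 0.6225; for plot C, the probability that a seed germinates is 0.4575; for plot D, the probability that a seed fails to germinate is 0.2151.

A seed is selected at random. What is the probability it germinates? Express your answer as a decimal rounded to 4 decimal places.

P(G|A) = 1 − 0.0961 = 0.9039.
P(G|B) = 1 − 0.6225 = 0.3775.
P(G|D) = 1 − 0.2151 = 0.7849.
Summing over the partition,
P(G) = P(G|A)·P(A) + P(G|B)·P(B) + P(G|C)·P(C) + P(G|D)·P(D)
      = 0.9039·0.352 + 0.3775·0.165 + 0.4575·0.394 + 0.7849·0.089
      = 0.3181728 + 0.0622875 + 0.180255 + 0.0698561 = 0.6305714

P(G) ≈ 0.6306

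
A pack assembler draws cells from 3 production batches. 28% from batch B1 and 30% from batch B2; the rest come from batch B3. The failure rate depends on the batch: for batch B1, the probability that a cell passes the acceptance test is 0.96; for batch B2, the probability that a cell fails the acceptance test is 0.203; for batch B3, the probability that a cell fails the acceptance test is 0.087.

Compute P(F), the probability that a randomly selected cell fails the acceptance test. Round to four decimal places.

P(F) ≈ 0.1086

P(B3) = 1 − (0.28 + 0.3) = 0.42.
P(F|B1) = 1 − 0.96 = 0.04.
Using total probability over the partition,
P(F) = P(F|B1)·P(B1) + P(F|B2)·P(B2) + P(F|B3)·P(B3)
      = 0.04·0.28 + 0.203·0.3 + 0.087·0.42
      = 0.0112 + 0.0609 + 0.03654 = 0.10864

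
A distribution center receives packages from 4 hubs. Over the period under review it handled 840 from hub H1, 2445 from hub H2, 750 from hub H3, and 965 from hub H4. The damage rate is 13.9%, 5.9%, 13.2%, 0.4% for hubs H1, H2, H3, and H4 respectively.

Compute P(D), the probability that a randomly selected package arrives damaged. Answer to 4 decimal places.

P(D) ≈ 0.0728

Total: 840 + 2445 + 750 + 965 = 5000.
P(H1) = 840/5000 = 0.168. P(H2) = 2445/5000 = 0.489. P(H3) = 750/5000 = 0.15. P(H4) = 965/5000 = 0.193.
P(D) = P(D|H1)·P(H1) + P(D|H2)·P(H2) + P(D|H3)·P(H3) + P(D|H4)·P(H4)
      = 0.139·0.168 + 0.059·0.489 + 0.132·0.15 + 0.004·0.193
      = 0.023352 + 0.028851 + 0.0198 + 0.000772 = 0.072775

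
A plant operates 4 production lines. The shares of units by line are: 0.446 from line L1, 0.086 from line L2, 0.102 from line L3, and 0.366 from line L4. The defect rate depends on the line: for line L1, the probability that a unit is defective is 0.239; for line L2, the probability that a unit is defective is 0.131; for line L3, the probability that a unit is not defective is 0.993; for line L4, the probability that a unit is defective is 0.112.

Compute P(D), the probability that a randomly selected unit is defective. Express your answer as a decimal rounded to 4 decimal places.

P(D|L3) = 1 − 0.993 = 0.007.
By the law of total probability,
P(D) = P(D|L1)·P(L1) + P(D|L2)·P(L2) + P(D|L3)·P(L3) + P(D|L4)·P(L4)
      = 0.239·0.446 + 0.131·0.086 + 0.007·0.102 + 0.112·0.366
      = 0.106594 + 0.011266 + 0.000714 + 0.040992 = 0.159566

0.1596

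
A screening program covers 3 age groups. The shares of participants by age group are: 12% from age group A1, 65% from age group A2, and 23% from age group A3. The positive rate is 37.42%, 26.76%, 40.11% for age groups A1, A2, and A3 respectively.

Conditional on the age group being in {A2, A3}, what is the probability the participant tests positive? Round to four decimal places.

0.3025

Let S = {A2, A3}.
P(S) = 0.65 + 0.23 = 0.88.
P(T ∩ S) = 0.2676·0.65 + 0.4011·0.23 = 0.17394 + 0.092253 = 0.266193.
P(T | S) = 0.266193 / 0.88 = 0.302492…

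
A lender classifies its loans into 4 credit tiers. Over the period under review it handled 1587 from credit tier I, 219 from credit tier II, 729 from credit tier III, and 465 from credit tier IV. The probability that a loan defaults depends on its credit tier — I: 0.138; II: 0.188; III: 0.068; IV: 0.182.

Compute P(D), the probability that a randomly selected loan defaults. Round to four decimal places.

Total: 1587 + 219 + 729 + 465 = 3000.
P(I) = 1587/3000 = 0.529. P(II) = 219/3000 = 0.073. P(III) = 729/3000 = 0.243. P(IV) = 465/3000 = 0.155.
P(D) = P(D|I)·P(I) + P(D|II)·P(II) + P(D|III)·P(III) + P(D|IV)·P(IV)
      = 0.138·0.529 + 0.188·0.073 + 0.068·0.243 + 0.182·0.155
      = 0.073002 + 0.013724 + 0.016524 + 0.02821 = 0.13146

0.1315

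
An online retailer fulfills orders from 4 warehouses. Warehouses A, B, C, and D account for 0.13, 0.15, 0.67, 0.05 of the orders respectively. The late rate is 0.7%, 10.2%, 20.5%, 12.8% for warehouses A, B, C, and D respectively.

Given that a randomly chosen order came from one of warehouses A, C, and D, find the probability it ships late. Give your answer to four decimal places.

0.1702

Let S = {A, C, D}.
P(S) = 0.13 + 0.67 + 0.05 = 0.85.
P(L ∩ S) = 0.007·0.13 + 0.205·0.67 + 0.128·0.05 = 0.00091 + 0.13735 + 0.0064 = 0.14466.
P(L | S) = 0.14466 / 0.85 = 0.170188…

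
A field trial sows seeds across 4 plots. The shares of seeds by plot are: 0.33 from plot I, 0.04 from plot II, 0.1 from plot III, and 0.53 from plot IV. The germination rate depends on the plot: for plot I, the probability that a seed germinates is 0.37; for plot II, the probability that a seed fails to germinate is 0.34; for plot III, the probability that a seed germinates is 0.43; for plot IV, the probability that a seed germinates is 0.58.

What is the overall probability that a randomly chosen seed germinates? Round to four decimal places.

P(G|II) = 1 − 0.34 = 0.66.
P(G) = P(G|I)·P(I) + P(G|II)·P(II) + P(G|III)·P(III) + P(G|IV)·P(IV)
      = 0.37·0.33 + 0.66·0.04 + 0.43·0.1 + 0.58·0.53
      = 0.1221 + 0.0264 + 0.043 + 0.3074 = 0.4989

P(G) ≈ 0.4989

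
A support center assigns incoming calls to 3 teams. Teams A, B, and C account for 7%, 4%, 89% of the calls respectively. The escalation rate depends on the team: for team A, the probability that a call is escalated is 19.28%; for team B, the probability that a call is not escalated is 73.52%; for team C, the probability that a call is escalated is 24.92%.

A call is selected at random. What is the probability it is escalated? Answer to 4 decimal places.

P(E|B) = 1 − 0.7352 = 0.2648.
Using total probability over the partition,
P(E) = P(E|A)·P(A) + P(E|B)·P(B) + P(E|C)·P(C)
      = 0.1928·0.07 + 0.2648·0.04 + 0.2492·0.89
      = 0.013496 + 0.010592 + 0.221788 = 0.245876

0.2459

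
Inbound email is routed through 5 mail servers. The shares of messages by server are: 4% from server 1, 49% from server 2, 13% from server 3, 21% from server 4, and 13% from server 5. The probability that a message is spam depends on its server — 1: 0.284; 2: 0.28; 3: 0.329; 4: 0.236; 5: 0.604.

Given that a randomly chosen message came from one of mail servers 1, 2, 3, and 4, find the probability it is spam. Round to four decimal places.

Let J = {1, 2, 3, 4}.
P(J) = 0.04 + 0.49 + 0.13 + 0.21 = 0.87.
P(S ∩ J) = 0.284·0.04 + 0.28·0.49 + 0.329·0.13 + 0.236·0.21 = 0.01136 + 0.1372 + 0.04277 + 0.04956 = 0.24089.
P(S | J) = 0.24089 / 0.87 = 0.276885…

P(S|J) ≈ 0.2769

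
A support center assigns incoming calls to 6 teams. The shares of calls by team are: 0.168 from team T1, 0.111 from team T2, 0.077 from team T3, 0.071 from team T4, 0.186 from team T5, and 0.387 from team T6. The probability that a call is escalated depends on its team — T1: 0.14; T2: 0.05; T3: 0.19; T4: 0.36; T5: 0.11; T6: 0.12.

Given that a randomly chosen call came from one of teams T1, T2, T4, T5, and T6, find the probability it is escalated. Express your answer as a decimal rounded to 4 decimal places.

0.1317

Let S = {T1, T2, T4, T5, T6}.
P(S) = 0.168 + 0.111 + 0.071 + 0.186 + 0.387 = 0.923.
P(E ∩ S) = 0.14·0.168 + 0.05·0.111 + 0.36·0.071 + 0.11·0.186 + 0.12·0.387 = 0.02352 + 0.00555 + 0.02556 + 0.02046 + 0.04644 = 0.12153.
P(E | S) = 0.12153 / 0.923 = 0.131668…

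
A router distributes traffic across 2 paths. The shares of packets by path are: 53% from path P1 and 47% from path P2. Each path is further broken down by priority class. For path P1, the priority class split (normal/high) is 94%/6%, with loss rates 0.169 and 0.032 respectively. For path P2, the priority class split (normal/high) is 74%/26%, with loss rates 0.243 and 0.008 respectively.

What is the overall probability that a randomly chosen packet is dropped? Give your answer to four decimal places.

P(L|P1) = 0.94·0.169 + 0.06·0.032 = 0.15886 + 0.00192 = 0.16078
P(L|P2) = 0.74·0.243 + 0.26·0.008 = 0.17982 + 0.00208 = 0.1819
By total probability over the outer partition,
P(L) = 0.53·0.16078 + 0.47·0.1819
      = 0.0852134 + 0.085493 = 0.1707064

P(L) ≈ 0.1707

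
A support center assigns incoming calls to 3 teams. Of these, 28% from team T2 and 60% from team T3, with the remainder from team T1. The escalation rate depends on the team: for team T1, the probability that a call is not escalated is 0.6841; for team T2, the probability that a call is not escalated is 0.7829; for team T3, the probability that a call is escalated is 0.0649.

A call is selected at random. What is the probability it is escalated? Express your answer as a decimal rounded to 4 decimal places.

P(E) ≈ 0.1376

P(T1) = 1 − (0.28 + 0.6) = 0.12.
P(E|T1) = 1 − 0.6841 = 0.3159.
P(E|T2) = 1 − 0.7829 = 0.2171.
P(E) = P(E|T1)·P(T1) + P(E|T2)·P(T2) + P(E|T3)·P(T3)
      = 0.3159·0.12 + 0.2171·0.28 + 0.0649·0.6
      = 0.037908 + 0.060788 + 0.03894 = 0.137636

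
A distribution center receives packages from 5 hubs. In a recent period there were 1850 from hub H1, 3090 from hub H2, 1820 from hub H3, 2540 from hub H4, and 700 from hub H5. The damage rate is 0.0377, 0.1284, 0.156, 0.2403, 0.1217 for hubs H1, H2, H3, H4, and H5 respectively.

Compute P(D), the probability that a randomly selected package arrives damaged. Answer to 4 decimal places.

Total: 1850 + 3090 + 1820 + 2540 + 700 = 10000.
P(H1) = 1850/10000 = 0.185. P(H2) = 3090/10000 = 0.309. P(H3) = 1820/10000 = 0.182. P(H4) = 2540/10000 = 0.254. P(H5) = 700/10000 = 0.07.
P(D) = P(D|H1)·P(H1) + P(D|H2)·P(H2) + P(D|H3)·P(H3) + P(D|H4)·P(H4) + P(D|H5)·P(H5)
      = 0.0377·0.185 + 0.1284·0.309 + 0.156·0.182 + 0.2403·0.254 + 0.1217·0.07
      = 0.0069745 + 0.0396756 + 0.028392 + 0.0610362 + 0.008519 = 0.1445973

0.1446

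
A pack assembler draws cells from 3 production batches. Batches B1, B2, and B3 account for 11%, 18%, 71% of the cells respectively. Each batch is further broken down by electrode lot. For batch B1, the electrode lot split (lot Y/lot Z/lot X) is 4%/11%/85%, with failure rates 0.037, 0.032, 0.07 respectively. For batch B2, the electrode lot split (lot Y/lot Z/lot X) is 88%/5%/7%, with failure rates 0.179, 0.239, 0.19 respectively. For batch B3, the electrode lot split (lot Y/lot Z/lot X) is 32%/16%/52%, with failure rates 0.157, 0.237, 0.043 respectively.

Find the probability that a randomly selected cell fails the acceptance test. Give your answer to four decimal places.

P(F|B1) = 0.04·0.037 + 0.11·0.032 + 0.85·0.07 = 0.00148 + 0.00352 + 0.0595 = 0.0645
P(F|B2) = 0.88·0.179 + 0.05·0.239 + 0.07·0.19 = 0.15752 + 0.01195 + 0.0133 = 0.18277
P(F|B3) = 0.32·0.157 + 0.16·0.237 + 0.52·0.043 = 0.05024 + 0.03792 + 0.02236 = 0.11052
By total probability over the outer partition,
P(F) = 0.11·0.0645 + 0.18·0.18277 + 0.71·0.11052
      = 0.007095 + 0.0328986 + 0.0784692 = 0.1184628

0.1185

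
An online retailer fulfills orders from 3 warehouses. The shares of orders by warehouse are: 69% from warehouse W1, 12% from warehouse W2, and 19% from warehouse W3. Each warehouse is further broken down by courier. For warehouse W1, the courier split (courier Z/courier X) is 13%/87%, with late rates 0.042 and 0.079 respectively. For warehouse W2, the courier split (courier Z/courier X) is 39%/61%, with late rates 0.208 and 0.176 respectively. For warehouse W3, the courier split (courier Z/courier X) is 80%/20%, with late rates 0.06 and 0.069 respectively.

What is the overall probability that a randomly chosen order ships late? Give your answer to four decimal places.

P(L) ≈ 0.0856

P(L|W1) = 0.13·0.042 + 0.87·0.079 = 0.00546 + 0.06873 = 0.07419
P(L|W2) = 0.39·0.208 + 0.61·0.176 = 0.08112 + 0.10736 = 0.18848
P(L|W3) = 0.8·0.06 + 0.2·0.069 = 0.048 + 0.0138 = 0.0618
By total probability over the outer partition,
P(L) = 0.69·0.07419 + 0.12·0.18848 + 0.19·0.0618
      = 0.0511911 + 0.0226176 + 0.011742 = 0.0855507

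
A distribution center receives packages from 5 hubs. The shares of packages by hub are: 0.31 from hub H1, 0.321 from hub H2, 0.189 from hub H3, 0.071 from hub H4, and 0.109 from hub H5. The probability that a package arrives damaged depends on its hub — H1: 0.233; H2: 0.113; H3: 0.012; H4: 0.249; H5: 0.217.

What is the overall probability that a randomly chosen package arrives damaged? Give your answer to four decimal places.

By the law of total probability,
P(D) = P(D|H1)·P(H1) + P(D|H2)·P(H2) + P(D|H3)·P(H3) + P(D|H4)·P(H4) + P(D|H5)·P(H5)
      = 0.233·0.31 + 0.113·0.321 + 0.012·0.189 + 0.249·0.071 + 0.217·0.109
      = 0.07223 + 0.036273 + 0.002268 + 0.017679 + 0.023653 = 0.152103

P(D) ≈ 0.1521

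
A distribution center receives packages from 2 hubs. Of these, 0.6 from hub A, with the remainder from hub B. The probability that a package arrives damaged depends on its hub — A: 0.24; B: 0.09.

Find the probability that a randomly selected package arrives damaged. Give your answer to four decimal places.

P(D) ≈ 0.1800

P(B) = 1 − (0.6) = 0.4.
Using total probability over the partition,
P(D) = P(D|A)·P(A) + P(D|B)·P(B)
      = 0.24·0.6 + 0.09·0.4
      = 0.144 + 0.036 = 0.18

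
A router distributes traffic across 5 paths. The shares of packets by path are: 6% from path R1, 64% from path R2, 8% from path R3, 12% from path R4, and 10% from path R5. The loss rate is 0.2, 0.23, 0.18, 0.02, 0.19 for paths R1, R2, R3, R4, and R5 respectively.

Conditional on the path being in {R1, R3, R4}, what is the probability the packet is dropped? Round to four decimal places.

Let S = {R1, R3, R4}.
P(S) = 0.06 + 0.08 + 0.12 = 0.26.
P(L ∩ S) = 0.2·0.06 + 0.18·0.08 + 0.02·0.12 = 0.012 + 0.0144 + 0.0024 = 0.0288.
P(L | S) = 0.0288 / 0.26 = 0.110769…

P(L|S) ≈ 0.1108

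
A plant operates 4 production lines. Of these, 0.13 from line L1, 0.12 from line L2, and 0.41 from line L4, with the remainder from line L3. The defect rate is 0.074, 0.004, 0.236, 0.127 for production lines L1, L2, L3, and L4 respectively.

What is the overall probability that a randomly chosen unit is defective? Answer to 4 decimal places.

P(L3) = 1 − (0.13 + 0.12 + 0.41) = 0.34.
P(D) = P(D|L1)·P(L1) + P(D|L2)·P(L2) + P(D|L3)·P(L3) + P(D|L4)·P(L4)
      = 0.074·0.13 + 0.004·0.12 + 0.236·0.34 + 0.127·0.41
      = 0.00962 + 0.00048 + 0.08024 + 0.05207 = 0.14241

0.1424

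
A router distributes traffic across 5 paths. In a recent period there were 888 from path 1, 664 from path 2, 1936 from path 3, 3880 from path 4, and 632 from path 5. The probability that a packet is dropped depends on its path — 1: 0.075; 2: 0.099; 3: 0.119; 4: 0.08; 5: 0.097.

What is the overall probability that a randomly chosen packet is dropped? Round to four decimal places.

Total: 888 + 664 + 1936 + 3880 + 632 = 8000.
P(1) = 888/8000 = 0.111. P(2) = 664/8000 = 0.083. P(3) = 1936/8000 = 0.242. P(4) = 3880/8000 = 0.485. P(5) = 632/8000 = 0.079.
P(L) = P(L|1)·P(1) + P(L|2)·P(2) + P(L|3)·P(3) + P(L|4)·P(4) + P(L|5)·P(5)
      = 0.075·0.111 + 0.099·0.083 + 0.119·0.242 + 0.08·0.485 + 0.097·0.079
      = 0.008325 + 0.008217 + 0.028798 + 0.0388 + 0.007663 = 0.091803

0.0918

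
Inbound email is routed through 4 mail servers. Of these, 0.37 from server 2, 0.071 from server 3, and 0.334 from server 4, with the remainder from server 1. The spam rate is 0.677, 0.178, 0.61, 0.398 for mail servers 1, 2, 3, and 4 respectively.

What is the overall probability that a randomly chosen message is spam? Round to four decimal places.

0.3944

P(1) = 1 − (0.37 + 0.071 + 0.334) = 0.225.
P(S) = P(S|1)·P(1) + P(S|2)·P(2) + P(S|3)·P(3) + P(S|4)·P(4)
      = 0.677·0.225 + 0.178·0.37 + 0.61·0.071 + 0.398·0.334
      = 0.152325 + 0.06586 + 0.04331 + 0.132932 = 0.394427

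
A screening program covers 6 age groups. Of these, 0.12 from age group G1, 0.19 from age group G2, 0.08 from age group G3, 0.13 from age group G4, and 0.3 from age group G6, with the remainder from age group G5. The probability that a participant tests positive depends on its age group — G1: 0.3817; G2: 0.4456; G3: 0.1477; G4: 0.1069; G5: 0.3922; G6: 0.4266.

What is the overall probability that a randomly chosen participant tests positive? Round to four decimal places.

0.3548

P(G5) = 1 − (0.12 + 0.19 + 0.08 + 0.13 + 0.3) = 0.18.
P(T) = P(T|G1)·P(G1) + P(T|G2)·P(G2) + P(T|G3)·P(G3) + P(T|G4)·P(G4) + P(T|G5)·P(G5) + P(T|G6)·P(G6)
      = 0.3817·0.12 + 0.4456·0.19 + 0.1477·0.08 + 0.1069·0.13 + 0.3922·0.18 + 0.4266·0.3
      = 0.045804 + 0.084664 + 0.011816 + 0.013897 + 0.070596 + 0.12798 = 0.354757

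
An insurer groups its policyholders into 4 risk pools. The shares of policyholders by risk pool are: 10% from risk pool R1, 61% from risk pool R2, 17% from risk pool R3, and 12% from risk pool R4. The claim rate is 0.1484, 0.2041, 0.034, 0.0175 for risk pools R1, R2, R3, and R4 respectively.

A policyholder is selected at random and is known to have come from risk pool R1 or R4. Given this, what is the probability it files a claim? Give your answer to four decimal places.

Let S = {R1, R4}.
P(S) = 0.1 + 0.12 = 0.22.
P(C ∩ S) = 0.1484·0.1 + 0.0175·0.12 = 0.01484 + 0.0021 = 0.01694.
P(C | S) = 0.01694 / 0.22 = 0.077000…

0.0770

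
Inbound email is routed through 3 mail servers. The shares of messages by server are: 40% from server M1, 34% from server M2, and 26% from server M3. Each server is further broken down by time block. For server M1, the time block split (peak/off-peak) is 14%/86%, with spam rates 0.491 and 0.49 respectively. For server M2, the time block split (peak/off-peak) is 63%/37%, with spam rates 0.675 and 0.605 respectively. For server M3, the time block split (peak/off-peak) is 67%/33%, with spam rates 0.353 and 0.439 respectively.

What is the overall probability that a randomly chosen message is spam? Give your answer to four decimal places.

P(S) ≈ 0.5159

P(S|M1) = 0.14·0.491 + 0.86·0.49 = 0.06874 + 0.4214 = 0.49014
P(S|M2) = 0.63·0.675 + 0.37·0.605 = 0.42525 + 0.22385 = 0.6491
P(S|M3) = 0.67·0.353 + 0.33·0.439 = 0.23651 + 0.14487 = 0.38138
By total probability over the outer partition,
P(S) = 0.4·0.49014 + 0.34·0.6491 + 0.26·0.38138
      = 0.196056 + 0.220694 + 0.0991588 = 0.5159088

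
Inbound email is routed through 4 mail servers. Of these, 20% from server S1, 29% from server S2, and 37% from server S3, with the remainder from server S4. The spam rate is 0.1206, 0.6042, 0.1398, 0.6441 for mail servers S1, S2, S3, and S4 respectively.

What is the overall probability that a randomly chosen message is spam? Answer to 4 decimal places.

P(S4) = 1 − (0.2 + 0.29 + 0.37) = 0.14.
Summing over the partition,
P(S) = P(S|S1)·P(S1) + P(S|S2)·P(S2) + P(S|S3)·P(S3) + P(S|S4)·P(S4)
      = 0.1206·0.2 + 0.6042·0.29 + 0.1398·0.37 + 0.6441·0.14
      = 0.02412 + 0.175218 + 0.051726 + 0.090174 = 0.341238

P(S) ≈ 0.3412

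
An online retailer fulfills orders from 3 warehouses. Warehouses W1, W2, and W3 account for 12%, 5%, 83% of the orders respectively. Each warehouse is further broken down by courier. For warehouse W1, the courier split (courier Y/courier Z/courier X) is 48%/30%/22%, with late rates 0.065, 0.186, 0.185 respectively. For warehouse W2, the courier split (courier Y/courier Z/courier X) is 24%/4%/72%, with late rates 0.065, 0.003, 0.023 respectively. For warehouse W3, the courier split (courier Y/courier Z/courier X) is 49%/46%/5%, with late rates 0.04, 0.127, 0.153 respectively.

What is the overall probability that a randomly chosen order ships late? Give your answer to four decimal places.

P(L|W1) = 0.48·0.065 + 0.3·0.186 + 0.22·0.185 = 0.0312 + 0.0558 + 0.0407 = 0.1277
P(L|W2) = 0.24·0.065 + 0.04·0.003 + 0.72·0.023 = 0.0156 + 0.00012 + 0.01656 = 0.03228
P(L|W3) = 0.49·0.04 + 0.46·0.127 + 0.05·0.153 = 0.0196 + 0.05842 + 0.00765 = 0.08567
Then overall,
P(L) = 0.12·0.1277 + 0.05·0.03228 + 0.83·0.08567
      = 0.015324 + 0.001614 + 0.0711061 = 0.0880441

P(L) ≈ 0.0880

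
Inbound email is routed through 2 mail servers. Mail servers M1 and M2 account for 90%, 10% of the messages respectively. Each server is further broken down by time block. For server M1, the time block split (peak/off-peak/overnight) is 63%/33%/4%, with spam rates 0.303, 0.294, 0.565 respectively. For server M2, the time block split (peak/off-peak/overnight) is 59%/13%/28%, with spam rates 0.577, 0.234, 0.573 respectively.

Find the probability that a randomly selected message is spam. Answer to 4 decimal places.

P(S|M1) = 0.63·0.303 + 0.33·0.294 + 0.04·0.565 = 0.19089 + 0.09702 + 0.0226 = 0.31051
P(S|M2) = 0.59·0.577 + 0.13·0.234 + 0.28·0.573 = 0.34043 + 0.03042 + 0.16044 = 0.53129
By total probability over the outer partition,
P(S) = 0.9·0.31051 + 0.1·0.53129
      = 0.279459 + 0.053129 = 0.332588

0.3326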